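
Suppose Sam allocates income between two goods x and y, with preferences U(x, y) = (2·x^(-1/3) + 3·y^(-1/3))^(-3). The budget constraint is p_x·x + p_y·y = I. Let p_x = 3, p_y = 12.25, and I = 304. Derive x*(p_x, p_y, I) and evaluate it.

x* = 34.6233

From the CES first-order condition, (2/3)·(y/x)^(4/3) = p_x/p_y.
Hence y/x = ((3/2)·p_x/p_y)^(1/(4/3)), i.e. raised to the 0.75 power.
With the ratio pinned down, the budget gives x* = I/(p_x + p_y·(y/x)) and y* = (y/x)·x*.
Numerically y/x = 0.471854, so x* = 304/(3 + 12.25·0.471854) = 34.6233.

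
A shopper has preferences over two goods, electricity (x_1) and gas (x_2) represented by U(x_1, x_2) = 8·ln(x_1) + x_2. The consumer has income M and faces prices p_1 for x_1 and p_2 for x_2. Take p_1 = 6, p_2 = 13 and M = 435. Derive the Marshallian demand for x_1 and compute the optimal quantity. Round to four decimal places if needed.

So x_1*(p_1,p_2) = 8·p_2/p_1, independent of income; and x_2* = (M − 8·p_2)/p_2.
At the given prices: x_1* = 8·13/6 = 17.3333.

x_1* = 17.3333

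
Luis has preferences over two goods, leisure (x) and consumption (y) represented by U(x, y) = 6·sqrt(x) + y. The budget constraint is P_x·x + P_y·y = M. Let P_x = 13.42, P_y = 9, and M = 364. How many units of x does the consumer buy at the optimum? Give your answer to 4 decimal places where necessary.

x* = 4.0478

MU_x = 3/√x, MU_y = 1. Tangency: 3/√x = P_x/P_y.
Solve: √x = 3·P_y/P_x, so x*(P_x,P_y) = (3·P_y/P_x)², and y* = (M − P_x·x*)/P_y.
Plugging in: x* = (3·9/13.42)² = 4.0478.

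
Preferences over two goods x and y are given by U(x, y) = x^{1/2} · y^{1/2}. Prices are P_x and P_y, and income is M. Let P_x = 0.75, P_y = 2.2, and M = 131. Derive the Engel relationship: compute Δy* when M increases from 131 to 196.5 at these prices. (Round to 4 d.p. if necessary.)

Demand: x*(P_x,P_y,M) = 0.5·M/P_x and y* = 0.5·M/P_y.
At P_x=0.75, P_y=2.2, M=131: y* = 0.5·131/2.2 = 29.7727.
At M' = 196.5: y* = 44.6591. Change: 44.6591 − 29.7727 = 14.8864.

Δy* = 14.8864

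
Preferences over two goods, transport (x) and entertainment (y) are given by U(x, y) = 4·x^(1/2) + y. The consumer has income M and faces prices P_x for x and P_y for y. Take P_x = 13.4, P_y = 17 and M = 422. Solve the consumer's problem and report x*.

Solve: √x = 2·P_y/P_x, so x*(P_x,P_y) = (2·P_y/P_x)², and y* = (M − P_x·x*)/P_y.
Plugging in: x* = (2·17/13.4)² = 6.438.

x* = 6.438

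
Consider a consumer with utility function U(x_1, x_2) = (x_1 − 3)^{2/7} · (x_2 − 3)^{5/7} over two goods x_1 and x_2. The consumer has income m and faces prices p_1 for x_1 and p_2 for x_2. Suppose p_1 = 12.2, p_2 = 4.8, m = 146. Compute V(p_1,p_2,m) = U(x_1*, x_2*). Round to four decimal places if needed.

This is Cobb-Douglas in (x_1−3, x_2−3): tangency gives 2/7·p_2·(x_2−3) = 5/7·p_1·(x_1−3).
After buying the subsistence bundle (3, 3), a share 2/7 of the remaining income goes to x_1: x_1* = 3 + 2/7·(m − 3p_1 − 3p_2)/p_1.
Discretionary income = 146 − 3·12.2 − 3·4.8 = 95; x_1* = 3 + 2/7·95/12.2 = 5.2248; x_2* = 3 + 5/7·95/4.8 = 17.1369.
Utility at the optimum: U(5.2248, 17.1369) = 8.3351.

V = 8.3351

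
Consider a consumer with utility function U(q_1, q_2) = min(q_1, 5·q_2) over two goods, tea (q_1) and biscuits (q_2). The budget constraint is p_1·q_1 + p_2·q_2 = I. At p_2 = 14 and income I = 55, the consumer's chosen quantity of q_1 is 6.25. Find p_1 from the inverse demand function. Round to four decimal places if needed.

Leontief preferences: the optimum is at the kink where q_1/5 = q_2/1, i.e. q_2 = (1/5)·q_1.
Budget: p_1·q_1 + p_2·(1/5)·q_1 = I, so (5·p_1 + p_2)·q_1 = 5·I.
Demand: q_1*(p_1,p_2,I) = 5·I/(5·p_1 + p_2), q_2* = I/(5·p_1 + p_2).
Set q_1* = 6.25 in the demand function and solve for p_1: p_1 = 6.

p_1 = 6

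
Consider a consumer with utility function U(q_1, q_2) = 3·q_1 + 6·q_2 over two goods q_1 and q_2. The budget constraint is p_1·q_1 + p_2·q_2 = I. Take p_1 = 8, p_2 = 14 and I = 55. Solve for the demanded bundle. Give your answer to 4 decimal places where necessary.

q_1* = 0, q_2* = 3.9286

Perfect substitutes: compare marginal utility per dollar. 3/p_1 vs 6/p_2 → 0.375 vs 0.4286.
q_2 gives more utility per dollar, so spend all income on q_2: q_2* = I/p_2, q_1* = 0.
Numerically: q_1* = 0, q_2* = 3.9286.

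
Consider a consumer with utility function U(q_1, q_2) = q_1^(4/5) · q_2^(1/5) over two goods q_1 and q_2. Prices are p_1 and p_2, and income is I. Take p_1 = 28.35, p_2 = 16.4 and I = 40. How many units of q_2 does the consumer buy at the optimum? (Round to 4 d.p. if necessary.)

The MRS is 4·q_2/q_1. Set MRS = p_1/p_2.
Rearranging, p_2·q_2 = (1/4)·p_1·q_1. Substituting into the budget gives p_1·q_1·(1 + (1/4)) = I.
Demand: q_1*(p_1,p_2,I) = 0.8·I/p_1 and q_2* = 0.2·I/p_2.
At p_1=28.35, p_2=16.4, I=40: q_2* = 0.2·40/16.4 = 0.4878.

q_2* = 0.4878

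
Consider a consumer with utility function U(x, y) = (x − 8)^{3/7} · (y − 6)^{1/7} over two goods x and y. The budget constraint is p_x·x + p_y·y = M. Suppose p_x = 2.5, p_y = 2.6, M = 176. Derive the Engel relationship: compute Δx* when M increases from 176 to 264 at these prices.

Let x' = x−8, y' = y−6. MRS = 3·y'/x' = p_x/p_y.
Substituting into the budget: x* = 8 + 0.75·(M − 8·p_x − 6·p_y)/p_x, and y* = 6 + 0.25·(…)/p_y.
Discretionary income = 176 − 8·2.5 − 6·2.6 = 140.4; x* = 8 + 0.75·140.4/2.5 = 50.12.
At M' = 264: x* = 76.52. Change: 76.52 − 50.12 = 26.4.

Δx* = 26.4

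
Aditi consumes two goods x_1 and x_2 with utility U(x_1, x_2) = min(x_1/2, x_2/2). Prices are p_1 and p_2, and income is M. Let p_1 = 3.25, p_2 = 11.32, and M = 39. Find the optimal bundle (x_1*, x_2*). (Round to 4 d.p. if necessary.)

x_1* = 2.6767, x_2* = 2.6767

With perfect complements, no substitution: consume in ratio x_1:x_2 = 2:2.
Budget: p_1·x_1 + p_2·x_1 = M, so (2·p_1 + 2·p_2)·x_1 = 2·M.
Demand: x_1*(p_1,p_2,M) = 2·M/(2·p_1 + 2·p_2), x_2* = 2·M/(2·p_1 + 2·p_2).
Here 2·3.25 + 2·11.32 = 29.14, giving x_1* = 2.6767 and x_2* = 2.6767.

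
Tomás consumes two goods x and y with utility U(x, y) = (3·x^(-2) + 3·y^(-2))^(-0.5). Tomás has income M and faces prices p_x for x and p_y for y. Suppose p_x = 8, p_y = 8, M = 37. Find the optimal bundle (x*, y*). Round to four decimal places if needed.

From the CES first-order condition, (y/x)^(3) = p_x/p_y.
Solve for the ratio: y/x = [p_x/p_y]^(1/3).
Substitute y = (y/x)·x into the budget: x* = M/(p_x + p_y·(y/x)).
Numerically y/x = 1, so x* = 37/(8 + 8·1) = 2.3125 and y* = 1·2.3125 = 2.3125.

x* = 2.3125, y* = 2.3125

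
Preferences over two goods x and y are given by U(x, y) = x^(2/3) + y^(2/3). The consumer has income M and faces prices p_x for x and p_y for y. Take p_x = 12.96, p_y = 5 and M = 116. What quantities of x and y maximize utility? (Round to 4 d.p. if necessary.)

MRS = MU_x/MU_y = (y/x)^(1/3). Set equal to p_x/p_y.
Solve for the ratio: y/x = [p_x/p_y]^(3).
Substitute y = (y/x)·x into the budget: x* = M/(p_x + p_y·(y/x)).
Numerically y/x = 17.414259, so x* = 116/(12.96 + 5·17.414259) = 1.1596 and y* = 17.414259·1.1596 = 20.1942.

x* = 1.1596, y* = 20.1942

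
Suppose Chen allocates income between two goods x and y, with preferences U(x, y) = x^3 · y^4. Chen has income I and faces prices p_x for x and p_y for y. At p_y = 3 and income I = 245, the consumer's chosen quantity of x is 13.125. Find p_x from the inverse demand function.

The MRS is (3/4)·y/x. Set MRS = p_x/p_y.
So 3·p_y·y = 4·p_x·x; combined with the budget, a share 3/7 of income goes to x.
Demand: x*(p_x,p_y,I) = 3/7·I/p_x and y* = 4/7·I/p_y.
Set x* = 13.125 in the demand function and solve for p_x: p_x = 8.

p_x = 8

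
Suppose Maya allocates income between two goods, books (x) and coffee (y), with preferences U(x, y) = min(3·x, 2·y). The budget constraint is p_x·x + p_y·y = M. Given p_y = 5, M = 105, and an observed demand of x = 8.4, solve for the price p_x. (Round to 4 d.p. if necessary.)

Leontief preferences: the optimum is at the kink where x/2 = y/3, i.e. y = (3/2)·x.
Budget: p_x·x + p_y·(3/2)·x = M, so (2·p_x + 3·p_y)·x = 2·M.
Demand: x*(p_x,p_y,M) = 2·M/(2·p_x + 3·p_y), y* = 3·M/(2·p_x + 3·p_y).
Set x* = 8.4 in the demand function and solve for p_x: p_x = 5.

p_x = 5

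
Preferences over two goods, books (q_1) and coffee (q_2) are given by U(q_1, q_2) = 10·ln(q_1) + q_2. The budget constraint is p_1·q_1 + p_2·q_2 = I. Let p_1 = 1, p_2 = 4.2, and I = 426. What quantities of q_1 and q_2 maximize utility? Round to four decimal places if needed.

Set MRS = p_1/p_2: (10/q_1)/1 = p_1/p_2.
So q_1*(p_1,p_2) = 10·p_2/p_1, independent of income; and q_2* = (I − 10·p_2)/p_2.
At the given prices: q_1* = 10·4.2/1 = 42, and q_2* = 91.4286.

q_1* = 42, q_2* = 91.4286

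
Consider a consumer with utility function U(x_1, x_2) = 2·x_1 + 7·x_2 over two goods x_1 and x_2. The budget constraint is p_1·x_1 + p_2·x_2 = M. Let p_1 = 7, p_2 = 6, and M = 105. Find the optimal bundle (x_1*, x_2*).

Perfect substitutes: compare marginal utility per dollar. 2/p_1 vs 7/p_2 → 0.2857 vs 1.1667.
x_2 gives more utility per dollar, so spend all income on x_2: x_2* = M/p_2, x_1* = 0.
Numerically: x_1* = 0, x_2* = 17.5.

x_1* = 0, x_2* = 17.5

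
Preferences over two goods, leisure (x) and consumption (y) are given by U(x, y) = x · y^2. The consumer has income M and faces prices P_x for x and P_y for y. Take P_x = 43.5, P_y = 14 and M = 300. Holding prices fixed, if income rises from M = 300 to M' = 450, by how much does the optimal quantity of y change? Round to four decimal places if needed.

Δy* = 7.1429

MU_x/MU_y = (y)/(2·x); tangency sets this equal to P_x/P_y.
So P_y·y = 2·P_x·x; combined with the budget, a share 1/3 of income goes to x.
Demand: x*(P_x,P_y,M) = 1/3·M/P_x and y* = 2/3·M/P_y.
At P_x=43.5, P_y=14, M=300: y* = 2/3·300/14 = 14.2857.
At M' = 450: y* = 21.4286. Change: 21.4286 − 14.2857 = 7.1429.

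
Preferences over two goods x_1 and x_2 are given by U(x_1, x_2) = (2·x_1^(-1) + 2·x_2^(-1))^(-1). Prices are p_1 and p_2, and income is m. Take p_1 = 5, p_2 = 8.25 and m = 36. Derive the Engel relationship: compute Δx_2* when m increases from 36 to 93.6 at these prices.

MU_x_1 ∝ 2·x_1^(-2), MU_x_2 ∝ 2·x_2^(-2), so MRS = (x_2/x_1)^(2) = p_1/p_2.
Hence x_2/x_1 = (p_1/p_2)^(1/(2)), i.e. raised to the 0.5 power.
Substitute x_2 = (x_2/x_1)·x_1 into the budget: x_1* = m/(p_1 + p_2·(x_2/x_1)).
Numerically x_2/x_1 = 0.778499, so x_1* = 36/(5 + 8.25·0.778499) = 3.1516 and x_2* = 0.778499·3.1516 = 2.4536.
At m' = 93.6: x_2* = 6.3792. Change: 6.3792 − 2.4536 = 3.9257.

Δx_2* = 3.9257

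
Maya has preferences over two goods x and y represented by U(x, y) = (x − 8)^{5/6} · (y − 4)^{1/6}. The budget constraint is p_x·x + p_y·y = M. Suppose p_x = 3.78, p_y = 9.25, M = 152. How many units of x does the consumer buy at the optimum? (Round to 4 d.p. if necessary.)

This is Cobb-Douglas in (x−8, y−4): tangency gives 5/6·p_y·(y−4) = 1/6·p_x·(x−8).
After buying the subsistence bundle (8, 4), a share 5/6 of the remaining income goes to x: x* = 8 + 5/6·(M − 8p_x − 4p_y)/p_x.
Discretionary income = 152 − 8·3.78 − 4·9.25 = 84.76; x* = 8 + 5/6·84.76/3.78 = 26.6861.

x* = 26.6861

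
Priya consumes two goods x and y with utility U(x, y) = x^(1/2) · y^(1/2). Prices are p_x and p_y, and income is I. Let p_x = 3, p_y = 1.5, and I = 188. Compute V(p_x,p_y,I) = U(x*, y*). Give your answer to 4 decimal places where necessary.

Tangency: MRS = y/x = p_x/p_y.
So 0.5·p_y·y = 0.5·p_x·x; combined with the budget, a share 0.5 of income goes to x.
Demand: x*(p_x,p_y,I) = 0.5·I/p_x and y* = 0.5·I/p_y.
At p_x=3, p_y=1.5, I=188: x* = 0.5·188/3 = 31.3333, y* = 62.6667.
Utility at the optimum: U(31.3333, 62.6667) = 44.312.

V = 44.312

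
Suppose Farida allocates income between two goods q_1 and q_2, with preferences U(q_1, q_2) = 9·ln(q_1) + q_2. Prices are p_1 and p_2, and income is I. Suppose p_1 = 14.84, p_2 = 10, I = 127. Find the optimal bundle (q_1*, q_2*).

q_1* = 6.0647, q_2* = 3.7

Set MRS = p_1/p_2: (9/q_1)/1 = p_1/p_2.
So q_1*(p_1,p_2) = 9·p_2/p_1, independent of income; and q_2* = (I − 9·p_2)/p_2.
At the given prices: q_1* = 9·10/14.84 = 6.0647, and q_2* = 3.7.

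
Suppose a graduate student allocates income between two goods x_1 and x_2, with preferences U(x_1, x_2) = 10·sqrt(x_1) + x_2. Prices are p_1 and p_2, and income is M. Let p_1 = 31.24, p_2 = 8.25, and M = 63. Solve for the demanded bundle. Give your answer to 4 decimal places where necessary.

x_1* = 1.7435, x_2* = 1.0343

Utility is quasi-linear in x_2; the FOC for x_1 is 5/√x_1 = p_1/p_2.
Thus x_1* = (5·p_2/p_1)² — independent of M — with the rest of income spent on x_2.
Plugging in: x_1* = (5·8.25/31.24)² = 1.7435, x_2* = 1.0343.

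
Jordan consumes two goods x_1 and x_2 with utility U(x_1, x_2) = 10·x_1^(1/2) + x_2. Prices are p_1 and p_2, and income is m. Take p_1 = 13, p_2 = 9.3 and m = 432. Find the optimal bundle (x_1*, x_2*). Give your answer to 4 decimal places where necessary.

x_1* = 12.7944, x_2* = 28.567

Set MRS = p_1/p_2: 5·x_1^(−1/2) = p_1/p_2.
Solve: √x_1 = 5·p_2/p_1, so x_1*(p_1,p_2) = (5·p_2/p_1)², and x_2* = (m − p_1·x_1*)/p_2.
Plugging in: x_1* = (5·9.3/13)² = 12.7944, x_2* = 28.567.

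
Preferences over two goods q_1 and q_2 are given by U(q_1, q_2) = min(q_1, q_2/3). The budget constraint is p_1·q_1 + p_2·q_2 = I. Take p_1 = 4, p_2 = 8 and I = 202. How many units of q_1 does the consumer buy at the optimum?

q_1* = 7.2143

With perfect complements, no substitution: consume in ratio q_1:q_2 = 1:3.
Budget: p_1·q_1 + p_2·3·q_1 = I, so (p_1 + 3·p_2)·q_1 = I.
Demand: q_1*(p_1,p_2,I) = I/(p_1 + 3·p_2), q_2* = 3·I/(p_1 + 3·p_2).
Here 4 + 3·8 = 28, giving q_1* = 7.2143.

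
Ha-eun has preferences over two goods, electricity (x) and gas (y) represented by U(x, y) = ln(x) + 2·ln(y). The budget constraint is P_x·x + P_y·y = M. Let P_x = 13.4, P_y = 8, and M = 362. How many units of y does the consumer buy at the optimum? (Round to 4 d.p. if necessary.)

MU_x/MU_y = (y)/(2·x); tangency sets this equal to P_x/P_y.
Rearranging, P_y·y = 2·P_x·x. Substituting into the budget gives P_x·x·(1 + 2) = M.
Demand: x*(P_x,P_y,M) = 1/3·M/P_x and y* = 2/3·M/P_y.
At P_x=13.4, P_y=8, M=362: y* = 2/3·362/8 = 30.1667.

y* = 30.1667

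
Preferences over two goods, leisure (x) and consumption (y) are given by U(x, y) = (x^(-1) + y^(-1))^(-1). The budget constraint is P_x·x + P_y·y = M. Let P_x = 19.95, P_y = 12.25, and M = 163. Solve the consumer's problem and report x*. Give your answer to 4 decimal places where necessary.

x* = 4.5809

MRS = MU_x/MU_y = (y/x)^(2). Set equal to P_x/P_y.
Hence y/x = (P_x/P_y)^(1/(2)), i.e. raised to the 0.5 power.
With the ratio pinned down, the budget gives x* = M/(P_x + P_y·(y/x)) and y* = (y/x)·x*.
Numerically y/x = 1.276155, so x* = 163/(19.95 + 12.25·1.276155) = 4.5809.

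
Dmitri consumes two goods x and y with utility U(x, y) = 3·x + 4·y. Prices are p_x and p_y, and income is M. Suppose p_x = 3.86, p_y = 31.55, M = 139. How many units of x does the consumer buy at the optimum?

Perfect substitutes: compare marginal utility per dollar. 3/p_x vs 4/p_y → 0.7772 vs 0.1268.
x gives more utility per dollar, so spend all income on x: x* = M/p_x, y* = 0.
Numerically: x* = 36.0104, y* = 0.

x* = 36.0104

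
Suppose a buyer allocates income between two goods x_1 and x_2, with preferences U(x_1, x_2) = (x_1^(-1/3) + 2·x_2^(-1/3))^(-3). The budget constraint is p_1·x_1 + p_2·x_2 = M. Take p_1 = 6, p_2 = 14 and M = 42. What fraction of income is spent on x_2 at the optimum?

From the CES first-order condition, (1/2)·(x_2/x_1)^(4/3) = p_1/p_2.
Solve for the ratio: x_2/x_1 = [2·p_1/p_2]^(0.75).
Substitute x_2 = (x_2/x_1)·x_1 into the budget: x_1* = M/(p_1 + p_2·(x_2/x_1)).
Numerically x_2/x_1 = 0.89082, so x_1* = 42/(6 + 14·0.89082) = 2.2738 and x_2* = 0.89082·2.2738 = 2.0255.
Expenditure on x_2: 14·2.0255 = 28.3573; share = 0.6752.

share on x_2 = 0.6752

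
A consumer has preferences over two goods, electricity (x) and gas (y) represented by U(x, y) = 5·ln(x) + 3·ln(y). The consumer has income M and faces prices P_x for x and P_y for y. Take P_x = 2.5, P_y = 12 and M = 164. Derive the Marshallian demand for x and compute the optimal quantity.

Tangency: MRS = (5/3)·y/x = P_x/P_y.
Rearranging, P_y·y = (3/5)·P_x·x. Substituting into the budget gives P_x·x·(1 + (3/5)) = M.
Demand: x*(P_x,P_y,M) = 0.625·M/P_x and y* = 0.375·M/P_y.
At P_x=2.5, P_y=12, M=164: x* = 0.625·164/2.5 = 41.

x* = 41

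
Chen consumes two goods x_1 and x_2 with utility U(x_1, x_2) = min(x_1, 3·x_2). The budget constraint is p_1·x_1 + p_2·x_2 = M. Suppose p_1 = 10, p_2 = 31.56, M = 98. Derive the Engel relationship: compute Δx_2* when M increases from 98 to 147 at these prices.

Leontief preferences: the optimum is at the kink where x_1/3 = x_2/1, i.e. x_2 = (1/3)·x_1.
Budget: p_1·x_1 + p_2·(1/3)·x_1 = M, so (3·p_1 + p_2)·x_1 = 3·M.
Demand: x_1*(p_1,p_2,M) = 3·M/(3·p_1 + p_2), x_2* = M/(3·p_1 + p_2).
Here 3·10 + 31.56 = 61.56, giving x_2* = 1.5919.
At M' = 147: x_2* = 2.3879. Change: 2.3879 − 1.5919 = 0.796.

Δx_2* = 0.796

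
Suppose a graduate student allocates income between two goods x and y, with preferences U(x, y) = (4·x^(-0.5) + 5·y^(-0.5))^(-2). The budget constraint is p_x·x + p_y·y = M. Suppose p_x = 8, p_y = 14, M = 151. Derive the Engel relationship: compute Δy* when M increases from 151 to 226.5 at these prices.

Δy* = 3.1443

Numerically y/x = 0.799064, so x* = 151/(8 + 14·0.799064) = 7.87 and y* = 0.799064·7.87 = 6.2886.
At M' = 226.5: y* = 9.4329. Change: 9.4329 − 6.2886 = 3.1443.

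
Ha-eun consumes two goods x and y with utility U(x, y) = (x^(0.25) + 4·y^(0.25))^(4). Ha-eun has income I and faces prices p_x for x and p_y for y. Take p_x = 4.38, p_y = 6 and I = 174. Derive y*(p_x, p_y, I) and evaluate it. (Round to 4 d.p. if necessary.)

MRS = MU_x/MU_y = (1/4)·(y/x)^(0.75). Set equal to p_x/p_y.
Solve for the ratio: y/x = [4·p_x/p_y]^(4/3).
Substitute y = (y/x)·x into the budget: x* = I/(p_x + p_y·(y/x)).
Numerically y/x = 4.173597, so x* = 174/(4.38 + 6·4.173597) = 5.914 and y* = 4.173597·5.914 = 24.6828.

y* = 24.6828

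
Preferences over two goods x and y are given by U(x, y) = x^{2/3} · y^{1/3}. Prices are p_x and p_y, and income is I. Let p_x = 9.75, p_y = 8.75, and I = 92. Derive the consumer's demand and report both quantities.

x* = 6.2906, y* = 3.5048

At p_x=9.75, p_y=8.75, I=92: x* = 2/3·92/9.75 = 6.2906, y* = 3.5048.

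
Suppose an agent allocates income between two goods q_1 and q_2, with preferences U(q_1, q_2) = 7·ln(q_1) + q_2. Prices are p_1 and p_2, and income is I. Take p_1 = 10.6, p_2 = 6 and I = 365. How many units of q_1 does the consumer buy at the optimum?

q_1* = 3.9623

MU_q_1 = 7/q_1, MU_q_2 = 1. Tangency: 7/q_1 = p_1/p_2.
So q_1*(p_1,p_2) = 7·p_2/p_1, independent of income; and q_2* = (I − 7·p_2)/p_2.
At the given prices: q_1* = 7·6/10.6 = 3.9623.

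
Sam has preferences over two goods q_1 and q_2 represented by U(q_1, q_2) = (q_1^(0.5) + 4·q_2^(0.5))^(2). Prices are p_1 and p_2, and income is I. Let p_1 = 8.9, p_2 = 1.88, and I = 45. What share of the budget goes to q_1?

share on q_1 = 0.013

From the CES first-order condition, (1/4)·(q_2/q_1)^(0.5) = p_1/p_2.
Hence q_2/q_1 = (4·p_1/p_2)^(1/(0.5)), i.e. raised to the 2 power.
Substitute q_2 = (q_2/q_1)·q_1 into the budget: q_1* = I/(p_1 + p_2·(q_2/q_1)).
Numerically q_2/q_1 = 358.578542, so q_1* = 45/(8.9 + 1.88·358.578542) = 0.0659 and q_2* = 358.578542·0.0659 = 23.6243.
Expenditure on q_1: 8.9·0.0659 = 0.5864; share = 0.013.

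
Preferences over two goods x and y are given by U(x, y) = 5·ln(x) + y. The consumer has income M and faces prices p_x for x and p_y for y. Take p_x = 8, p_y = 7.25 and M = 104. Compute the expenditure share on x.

share on x = 0.3486

MU_x = 5/x, MU_y = 1. Tangency: 5/x = p_x/p_y.
So x*(p_x,p_y) = 5·p_y/p_x, independent of income; and y* = (M − 5·p_y)/p_y.
At the given prices: x* = 5·7.25/8 = 4.5312, and y* = 9.3448.
Expenditure on x: 8·4.5312 = 36.25; share = 0.3486.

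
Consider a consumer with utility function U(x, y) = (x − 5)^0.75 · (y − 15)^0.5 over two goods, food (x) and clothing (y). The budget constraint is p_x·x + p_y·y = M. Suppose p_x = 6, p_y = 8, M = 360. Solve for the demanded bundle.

MRS = (3/2)·(y−15)/(x−5). Tangency with p_x/p_y gives y−15 = (2/3)·(p_x/p_y)·(x−5).
Substituting into the budget: x* = 5 + 0.6·(M − 5·p_x − 15·p_y)/p_x, and y* = 15 + 0.4·(…)/p_y.
Discretionary income = 360 − 5·6 − 15·8 = 210; x* = 5 + 0.6·210/6 = 26; y* = 15 + 0.4·210/8 = 25.5.

x* = 26, y* = 25.5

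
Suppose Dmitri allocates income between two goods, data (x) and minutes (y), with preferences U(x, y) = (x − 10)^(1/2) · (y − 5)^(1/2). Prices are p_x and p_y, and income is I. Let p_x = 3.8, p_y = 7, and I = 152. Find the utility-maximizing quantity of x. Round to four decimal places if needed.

Let x' = x−10, y' = y−5. MRS = y'/x' = p_x/p_y.
Substituting into the budget: x* = 10 + 0.5·(I − 10·p_x − 5·p_y)/p_x, and y* = 5 + 0.5·(…)/p_y.
Discretionary income = 152 − 10·3.8 − 5·7 = 79; x* = 10 + 0.5·79/3.8 = 20.3947.

x* = 20.3947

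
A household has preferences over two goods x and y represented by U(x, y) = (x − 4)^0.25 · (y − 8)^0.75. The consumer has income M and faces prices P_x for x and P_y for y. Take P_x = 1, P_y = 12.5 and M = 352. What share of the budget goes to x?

Let x' = x−4, y' = y−8. MRS = (1/3)·y'/x' = P_x/P_y.
After buying the subsistence bundle (4, 8), a share 0.25 of the remaining income goes to x: x* = 4 + 0.25·(M − 4P_x − 8P_y)/P_x.
Discretionary income = 352 − 4·1 − 8·12.5 = 248; x* = 4 + 0.25·248/1 = 66; y* = 8 + 0.75·248/12.5 = 22.88.
Expenditure on x: 1·66 = 66; share = 0.1875.

share on x = 0.1875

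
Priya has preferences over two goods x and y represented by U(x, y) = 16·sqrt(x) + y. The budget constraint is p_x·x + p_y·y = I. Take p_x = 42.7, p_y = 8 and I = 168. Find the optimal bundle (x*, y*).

Solve: √x = 8·p_y/p_x, so x*(p_x,p_y) = (8·p_y/p_x)², and y* = (I − p_x·x*)/p_y.
Plugging in: x* = (8·8/42.7)² = 2.2465, y* = 9.0094.

x* = 2.2465, y* = 9.0094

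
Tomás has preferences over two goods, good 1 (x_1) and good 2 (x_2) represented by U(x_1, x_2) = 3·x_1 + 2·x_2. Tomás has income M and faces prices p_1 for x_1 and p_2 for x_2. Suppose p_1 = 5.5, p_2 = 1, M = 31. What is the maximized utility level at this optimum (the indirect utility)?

Perfect substitutes: compare marginal utility per dollar. 3/p_1 vs 2/p_2 → 0.5455 vs 2.
x_2 gives more utility per dollar, so spend all income on x_2: x_2* = M/p_2, x_1* = 0.
Numerically: x_1* = 0, x_2* = 31.
Utility at the optimum: U(0, 31) = 62.

V = 62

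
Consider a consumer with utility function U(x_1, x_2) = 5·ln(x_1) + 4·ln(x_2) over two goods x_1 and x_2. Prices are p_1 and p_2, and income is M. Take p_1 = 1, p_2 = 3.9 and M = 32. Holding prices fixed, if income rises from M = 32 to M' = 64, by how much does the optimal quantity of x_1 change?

The MRS is (5/4)·x_2/x_1. Set MRS = p_1/p_2.
So 5·p_2·x_2 = 4·p_1·x_1; combined with the budget, a share 5/9 of income goes to x_1.
Demand: x_1*(p_1,p_2,M) = 5/9·M/p_1 and x_2* = 4/9·M/p_2.
At p_1=1, p_2=3.9, M=32: x_1* = 5/9·32/1 = 17.7778.
At M' = 64: x_1* = 35.5556. Change: 35.5556 − 17.7778 = 17.7778.

Δx_1* = 17.7778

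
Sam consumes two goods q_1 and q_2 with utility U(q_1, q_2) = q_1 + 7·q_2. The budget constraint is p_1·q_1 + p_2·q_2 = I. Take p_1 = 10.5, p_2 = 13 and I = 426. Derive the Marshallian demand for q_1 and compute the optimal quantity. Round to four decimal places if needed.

q_1* = 0

Perfect substitutes: compare marginal utility per dollar. 1/p_1 vs 7/p_2 → 0.0952 vs 0.5385.
q_2 gives more utility per dollar, so spend all income on q_2: q_2* = I/p_2, q_1* = 0.
Numerically: q_1* = 0, q_2* = 32.7692.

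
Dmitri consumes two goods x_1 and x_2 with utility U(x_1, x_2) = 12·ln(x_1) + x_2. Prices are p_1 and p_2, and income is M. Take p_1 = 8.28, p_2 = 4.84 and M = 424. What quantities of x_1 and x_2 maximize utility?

At the given prices: x_1* = 12·4.84/8.28 = 7.0145, and x_2* = 75.6033.

x_1* = 7.0145, x_2* = 75.6033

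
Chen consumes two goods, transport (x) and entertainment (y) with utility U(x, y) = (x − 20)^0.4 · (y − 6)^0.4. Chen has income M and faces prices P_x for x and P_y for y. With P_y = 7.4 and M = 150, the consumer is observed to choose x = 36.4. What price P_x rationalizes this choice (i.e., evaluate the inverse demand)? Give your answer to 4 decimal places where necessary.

P_x = 2

MRS = (y−6)/(x−20). Tangency with P_x/P_y gives y−6 = (P_x/P_y)·(x−20).
Substituting into the budget: x* = 20 + 0.5·(M − 20·P_x − 6·P_y)/P_x, and y* = 6 + 0.5·(…)/P_y.
Set x* = 36.4 in the demand function and solve for P_x: P_x = 2.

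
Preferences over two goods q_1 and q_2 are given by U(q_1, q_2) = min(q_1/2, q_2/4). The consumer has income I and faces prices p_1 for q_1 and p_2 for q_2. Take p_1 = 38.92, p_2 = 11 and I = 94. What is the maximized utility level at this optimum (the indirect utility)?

V = 0.7715

With perfect complements, no substitution: consume in ratio q_1:q_2 = 2:4.
Budget: p_1·q_1 + p_2·2·q_1 = I, so (2·p_1 + 4·p_2)·q_1 = 2·I.
Demand: q_1*(p_1,p_2,I) = 2·I/(2·p_1 + 4·p_2), q_2* = 4·I/(2·p_1 + 4·p_2).
Here 2·38.92 + 4·11 = 121.84, giving q_1* = 1.543 and q_2* = 3.086.
Utility at the optimum: U(1.543, 3.086) = 0.7715.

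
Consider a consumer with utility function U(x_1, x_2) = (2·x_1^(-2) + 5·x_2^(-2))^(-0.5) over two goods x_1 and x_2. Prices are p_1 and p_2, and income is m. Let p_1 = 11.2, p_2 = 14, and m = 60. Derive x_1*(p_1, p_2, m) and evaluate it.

From the CES first-order condition, (2/5)·(x_2/x_1)^(3) = p_1/p_2.
Solve for the ratio: x_2/x_1 = [(5/2)·p_1/p_2]^(1/3).
Substitute x_2 = (x_2/x_1)·x_1 into the budget: x_1* = m/(p_1 + p_2·(x_2/x_1)).
Numerically x_2/x_1 = 1.259921, so x_1* = 60/(11.2 + 14·1.259921) = 2.0805.

x_1* = 2.0805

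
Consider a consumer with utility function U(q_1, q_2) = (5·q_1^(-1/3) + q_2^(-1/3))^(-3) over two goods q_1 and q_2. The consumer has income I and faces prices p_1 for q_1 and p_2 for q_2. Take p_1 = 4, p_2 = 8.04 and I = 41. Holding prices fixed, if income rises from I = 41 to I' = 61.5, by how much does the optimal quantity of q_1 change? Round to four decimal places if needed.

Δq_1* = 3.7792

With the ratio pinned down, the budget gives q_1* = I/(p_1 + p_2·(q_2/q_1)) and q_2* = (q_2/q_1)·q_1*.
Numerically q_2/q_1 = 0.177164, so q_1* = 41/(4 + 8.04·0.177164) = 7.5584.
At I' = 61.5: q_1* = 11.3377. Change: 11.3377 − 7.5584 = 3.7792.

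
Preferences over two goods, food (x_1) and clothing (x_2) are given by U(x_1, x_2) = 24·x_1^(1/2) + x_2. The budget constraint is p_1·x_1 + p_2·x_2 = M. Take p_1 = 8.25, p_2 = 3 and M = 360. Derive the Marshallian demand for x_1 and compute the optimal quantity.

Utility is quasi-linear in x_2; the FOC for x_1 is 12/√x_1 = p_1/p_2.
Solve: √x_1 = 12·p_2/p_1, so x_1*(p_1,p_2) = (12·p_2/p_1)², and x_2* = (M − p_1·x_1*)/p_2.
Plugging in: x_1* = (12·3/8.25)² = 19.0413.

x_1* = 19.0413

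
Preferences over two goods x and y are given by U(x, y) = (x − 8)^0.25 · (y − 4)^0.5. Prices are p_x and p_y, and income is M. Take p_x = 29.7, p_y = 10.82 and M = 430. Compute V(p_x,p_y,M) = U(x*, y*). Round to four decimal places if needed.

This is Cobb-Douglas in (x−8, y−4): tangency gives 0.25·p_y·(y−4) = 0.5·p_x·(x−8).
Substituting into the budget: x* = 8 + 1/3·(M − 8·p_x − 4·p_y)/p_x, and y* = 4 + 2/3·(…)/p_y.
Discretionary income = 430 − 8·29.7 − 4·10.82 = 149.12; x* = 8 + 1/3·149.12/29.7 = 9.6736; y* = 4 + 2/3·149.12/10.82 = 13.1879.
Utility at the optimum: U(9.6736, 13.1879) = 3.4477.

V = 3.4477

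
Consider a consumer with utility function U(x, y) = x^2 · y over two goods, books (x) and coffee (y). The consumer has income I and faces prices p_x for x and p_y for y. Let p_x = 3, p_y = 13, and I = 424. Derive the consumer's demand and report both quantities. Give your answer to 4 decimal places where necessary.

MU_x/MU_y = (2·y)/(x); tangency sets this equal to p_x/p_y.
Rearranging, p_y·y = (1/2)·p_x·x. Substituting into the budget gives p_x·x·(1 + (1/2)) = I.
Demand: x*(p_x,p_y,I) = 2/3·I/p_x and y* = 1/3·I/p_y.
At p_x=3, p_y=13, I=424: x* = 2/3·424/3 = 94.2222, y* = 10.8718.

x* = 94.2222, y* = 10.8718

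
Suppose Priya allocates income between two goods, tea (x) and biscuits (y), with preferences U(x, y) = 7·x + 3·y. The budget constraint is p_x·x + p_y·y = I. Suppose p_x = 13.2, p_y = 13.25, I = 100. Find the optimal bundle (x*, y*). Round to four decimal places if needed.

x* = 7.5758, y* = 0

Linear utility — the consumer picks whichever good has higher MU/price: 7/13.2 = 0.5303 vs 3/13.25 = 0.2264.
x gives more utility per dollar, so spend all income on x: x* = I/p_x, y* = 0.
Numerically: x* = 7.5758, y* = 0.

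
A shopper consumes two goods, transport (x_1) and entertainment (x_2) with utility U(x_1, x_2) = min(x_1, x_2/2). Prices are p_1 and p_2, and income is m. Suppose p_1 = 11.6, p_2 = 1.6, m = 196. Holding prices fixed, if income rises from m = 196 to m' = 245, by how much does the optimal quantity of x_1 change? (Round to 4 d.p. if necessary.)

Δx_1* = 3.3108

Leontief preferences: the optimum is at the kink where x_1/1 = x_2/2, i.e. x_2 = 2·x_1.
Budget: p_1·x_1 + p_2·2·x_1 = m, so (p_1 + 2·p_2)·x_1 = m.
Demand: x_1*(p_1,p_2,m) = m/(p_1 + 2·p_2), x_2* = 2·m/(p_1 + 2·p_2).
Here 11.6 + 2·1.6 = 14.8, giving x_1* = 13.2432.
At m' = 245: x_1* = 16.5541. Change: 16.5541 − 13.2432 = 3.3108.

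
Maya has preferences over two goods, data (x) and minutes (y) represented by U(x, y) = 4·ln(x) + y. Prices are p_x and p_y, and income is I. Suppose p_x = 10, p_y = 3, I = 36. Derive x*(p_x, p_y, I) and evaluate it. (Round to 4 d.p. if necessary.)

x* = 1.2

So x*(p_x,p_y) = 4·p_y/p_x, independent of income; and y* = (I − 4·p_y)/p_y.
At the given prices: x* = 4·3/10 = 1.2.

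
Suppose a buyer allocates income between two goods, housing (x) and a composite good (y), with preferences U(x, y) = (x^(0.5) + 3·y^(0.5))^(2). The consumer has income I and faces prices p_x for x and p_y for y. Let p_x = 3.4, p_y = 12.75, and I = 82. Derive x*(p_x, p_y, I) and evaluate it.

x* = 7.0934

MU_x ∝ x^(-0.5), MU_y ∝ 3·y^(-0.5), so MRS = (1/3)·(y/x)^(0.5) = p_x/p_y.
Solve for the ratio: y/x = [3·p_x/p_y]^(2).
With the ratio pinned down, the budget gives x* = I/(p_x + p_y·(y/x)) and y* = (y/x)·x*.
Numerically y/x = 0.64, so x* = 82/(3.4 + 12.75·0.64) = 7.0934.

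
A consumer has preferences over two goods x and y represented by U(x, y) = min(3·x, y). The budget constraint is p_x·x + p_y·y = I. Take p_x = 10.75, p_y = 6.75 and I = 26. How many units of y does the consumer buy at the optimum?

Leontief preferences: the optimum is at the kink where x/1 = y/3, i.e. y = 3·x.
Budget: p_x·x + p_y·3·x = I, so (p_x + 3·p_y)·x = I.
Demand: x*(p_x,p_y,I) = I/(p_x + 3·p_y), y* = 3·I/(p_x + 3·p_y).
Here 10.75 + 3·6.75 = 31, giving y* = 2.5161.

y* = 2.5161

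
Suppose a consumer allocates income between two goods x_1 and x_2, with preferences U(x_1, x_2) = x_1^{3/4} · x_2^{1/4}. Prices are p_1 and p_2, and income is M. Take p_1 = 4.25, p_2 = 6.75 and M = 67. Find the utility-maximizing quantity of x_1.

x_1* = 11.8235

Tangency: MRS = 3·x_2/x_1 = p_1/p_2.
So 0.75·p_2·x_2 = 0.25·p_1·x_1; combined with the budget, a share 0.75 of income goes to x_1.
Demand: x_1*(p_1,p_2,M) = 0.75·M/p_1 and x_2* = 0.25·M/p_2.
At p_1=4.25, p_2=6.75, M=67: x_1* = 0.75·67/4.25 = 11.8235.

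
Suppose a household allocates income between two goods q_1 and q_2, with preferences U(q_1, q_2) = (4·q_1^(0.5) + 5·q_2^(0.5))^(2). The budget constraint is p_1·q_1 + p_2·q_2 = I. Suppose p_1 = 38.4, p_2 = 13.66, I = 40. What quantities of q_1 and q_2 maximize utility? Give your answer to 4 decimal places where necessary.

MRS = MU_q_1/MU_q_2 = (4/5)·(q_2/q_1)^(0.5). Set equal to p_1/p_2.
Solve for the ratio: q_2/q_1 = [(5/4)·p_1/p_2]^(2).
With the ratio pinned down, the budget gives q_1* = I/(p_1 + p_2·(q_2/q_1)) and q_2* = (q_2/q_1)·q_1*.
Numerically q_2/q_1 = 12.347558, so q_1* = 40/(38.4 + 13.66·12.347558) = 0.1932 and q_2* = 12.347558·0.1932 = 2.3852.

q_1* = 0.1932, q_2* = 2.3852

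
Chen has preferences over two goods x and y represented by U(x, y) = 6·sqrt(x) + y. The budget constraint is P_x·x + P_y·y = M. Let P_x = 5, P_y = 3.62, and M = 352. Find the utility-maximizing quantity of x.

Set MRS = P_x/P_y: 3·x^(−1/2) = P_x/P_y.
Solve: √x = 3·P_y/P_x, so x*(P_x,P_y) = (3·P_y/P_x)², and y* = (M − P_x·x*)/P_y.
Plugging in: x* = (3·3.62/5)² = 4.7176.

x* = 4.7176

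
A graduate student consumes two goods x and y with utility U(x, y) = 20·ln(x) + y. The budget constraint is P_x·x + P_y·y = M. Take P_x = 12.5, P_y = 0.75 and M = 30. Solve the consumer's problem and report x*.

So x*(P_x,P_y) = 20·P_y/P_x, independent of income; and y* = (M − 20·P_y)/P_y.
At the given prices: x* = 20·0.75/12.5 = 1.2.

x* = 1.2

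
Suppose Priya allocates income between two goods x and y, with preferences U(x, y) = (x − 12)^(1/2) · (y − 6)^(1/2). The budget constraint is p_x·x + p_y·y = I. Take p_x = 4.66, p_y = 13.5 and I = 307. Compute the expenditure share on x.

share on x = 0.4592

Let x' = x−12, y' = y−6. MRS = y'/x' = p_x/p_y.
Substituting into the budget: x* = 12 + 0.5·(I − 12·p_x − 6·p_y)/p_x, and y* = 6 + 0.5·(…)/p_y.
Discretionary income = 307 − 12·4.66 − 6·13.5 = 170.08; x* = 12 + 0.5·170.08/4.66 = 30.2489; y* = 6 + 0.5·170.08/13.5 = 12.2993.
Expenditure on x: 4.66·30.2489 = 140.96; share = 0.4592.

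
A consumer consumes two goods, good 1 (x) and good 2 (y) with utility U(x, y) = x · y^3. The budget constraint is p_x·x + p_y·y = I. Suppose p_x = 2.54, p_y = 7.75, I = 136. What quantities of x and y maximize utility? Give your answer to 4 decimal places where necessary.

Demand: x*(p_x,p_y,I) = 0.25·I/p_x and y* = 0.75·I/p_y.
At p_x=2.54, p_y=7.75, I=136: x* = 0.25·136/2.54 = 13.3858, y* = 13.1613.

x* = 13.3858, y* = 13.1613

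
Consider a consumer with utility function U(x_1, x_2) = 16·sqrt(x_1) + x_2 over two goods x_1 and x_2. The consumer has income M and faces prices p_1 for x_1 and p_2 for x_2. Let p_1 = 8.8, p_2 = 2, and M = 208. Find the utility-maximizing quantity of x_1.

Solve: √x_1 = 8·p_2/p_1, so x_1*(p_1,p_2) = (8·p_2/p_1)², and x_2* = (M − p_1·x_1*)/p_2.
Plugging in: x_1* = (8·2/8.8)² = 3.3058.

x_1* = 3.3058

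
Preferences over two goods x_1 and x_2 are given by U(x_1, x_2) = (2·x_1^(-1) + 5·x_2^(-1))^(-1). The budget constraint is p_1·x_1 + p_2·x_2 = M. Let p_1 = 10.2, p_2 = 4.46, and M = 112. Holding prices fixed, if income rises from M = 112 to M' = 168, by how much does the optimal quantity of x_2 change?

From the CES first-order condition, (2/5)·(x_2/x_1)^(2) = p_1/p_2.
Hence x_2/x_1 = ((5/2)·p_1/p_2)^(1/(2)), i.e. raised to the 0.5 power.
Substitute x_2 = (x_2/x_1)·x_1 into the budget: x_1* = M/(p_1 + p_2·(x_2/x_1)).
Numerically x_2/x_1 = 2.391127, so x_1* = 112/(10.2 + 4.46·2.391127) = 5.368 and x_2* = 2.391127·5.368 = 12.8355.
At M' = 168: x_2* = 19.2533. Change: 19.2533 − 12.8355 = 6.4178.

Δx_2* = 6.4178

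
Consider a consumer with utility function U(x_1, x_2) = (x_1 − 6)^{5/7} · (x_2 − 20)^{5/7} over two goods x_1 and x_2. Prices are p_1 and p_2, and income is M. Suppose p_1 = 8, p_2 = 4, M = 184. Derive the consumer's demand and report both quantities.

x_1* = 9.5, x_2* = 27

MRS = (x_2−20)/(x_1−6). Tangency with p_1/p_2 gives x_2−20 = (p_1/p_2)·(x_1−6).
After buying the subsistence bundle (6, 20), a share 0.5 of the remaining income goes to x_1: x_1* = 6 + 0.5·(M − 6p_1 − 20p_2)/p_1.
Discretionary income = 184 − 6·8 − 20·4 = 56; x_1* = 6 + 0.5·56/8 = 9.5; x_2* = 20 + 0.5·56/4 = 27.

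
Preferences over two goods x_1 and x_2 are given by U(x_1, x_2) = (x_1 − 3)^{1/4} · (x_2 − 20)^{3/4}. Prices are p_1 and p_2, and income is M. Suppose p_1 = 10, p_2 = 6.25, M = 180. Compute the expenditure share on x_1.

Let x_1' = x_1−3, x_2' = x_2−20. MRS = (1/3)·x_2'/x_1' = p_1/p_2.
Substituting into the budget: x_1* = 3 + 0.25·(M − 3·p_1 − 20·p_2)/p_1, and x_2* = 20 + 0.75·(…)/p_2.
Discretionary income = 180 − 3·10 − 20·6.25 = 25; x_1* = 3 + 0.25·25/10 = 3.625; x_2* = 20 + 0.75·25/6.25 = 23.
Expenditure on x_1: 10·3.625 = 36.25; share = 0.2014.

share on x_1 = 0.2014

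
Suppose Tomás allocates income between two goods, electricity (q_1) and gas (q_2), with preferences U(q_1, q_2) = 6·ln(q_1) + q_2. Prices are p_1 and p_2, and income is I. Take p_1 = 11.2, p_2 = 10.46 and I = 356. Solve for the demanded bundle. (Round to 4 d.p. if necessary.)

Set MRS = p_1/p_2: (6/q_1)/1 = p_1/p_2.
So q_1*(p_1,p_2) = 6·p_2/p_1, independent of income; and q_2* = (I − 6·p_2)/p_2.
At the given prices: q_1* = 6·10.46/11.2 = 5.6036, and q_2* = 28.0344.

q_1* = 5.6036, q_2* = 28.0344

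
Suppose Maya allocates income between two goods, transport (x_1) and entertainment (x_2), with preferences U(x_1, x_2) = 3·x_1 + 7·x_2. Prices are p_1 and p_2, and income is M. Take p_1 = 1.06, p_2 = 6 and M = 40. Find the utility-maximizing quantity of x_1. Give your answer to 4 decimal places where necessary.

x_1* = 37.7358

Linear utility — the consumer picks whichever good has higher MU/price: 3/1.06 = 2.8302 vs 7/6 = 1.1667.
x_1 gives more utility per dollar, so spend all income on x_1: x_1* = M/p_1, x_2* = 0.
Numerically: x_1* = 37.7358, x_2* = 0.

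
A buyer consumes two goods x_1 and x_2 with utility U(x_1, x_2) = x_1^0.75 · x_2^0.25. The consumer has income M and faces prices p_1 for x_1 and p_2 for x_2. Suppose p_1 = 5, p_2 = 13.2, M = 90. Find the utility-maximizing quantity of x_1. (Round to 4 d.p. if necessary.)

x_1* = 13.5

MU_x_1/MU_x_2 = (0.75·x_2)/(0.25·x_1); tangency sets this equal to p_1/p_2.
Rearranging, p_2·x_2 = (1/3)·p_1·x_1. Substituting into the budget gives p_1·x_1·(1 + (1/3)) = M.
Demand: x_1*(p_1,p_2,M) = 0.75·M/p_1 and x_2* = 0.25·M/p_2.
At p_1=5, p_2=13.2, M=90: x_1* = 0.75·90/5 = 13.5.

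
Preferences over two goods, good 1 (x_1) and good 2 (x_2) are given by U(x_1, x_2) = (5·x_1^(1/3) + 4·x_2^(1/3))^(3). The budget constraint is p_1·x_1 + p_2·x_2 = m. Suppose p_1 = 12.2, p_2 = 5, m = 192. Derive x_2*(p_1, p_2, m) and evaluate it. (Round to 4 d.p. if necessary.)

MRS = MU_x_1/MU_x_2 = (5/4)·(x_2/x_1)^(2/3). Set equal to p_1/p_2.
Hence x_2/x_1 = ((4/5)·p_1/p_2)^(1/(2/3)), i.e. raised to the 1.5 power.
Substitute x_2 = (x_2/x_1)·x_1 into the budget: x_1* = m/(p_1 + p_2·(x_2/x_1)).
Numerically x_2/x_1 = 2.727217, so x_1* = 192/(12.2 + 5·2.727217) = 7.4315 and x_2* = 2.727217·7.4315 = 20.2672.

x_2* = 20.2672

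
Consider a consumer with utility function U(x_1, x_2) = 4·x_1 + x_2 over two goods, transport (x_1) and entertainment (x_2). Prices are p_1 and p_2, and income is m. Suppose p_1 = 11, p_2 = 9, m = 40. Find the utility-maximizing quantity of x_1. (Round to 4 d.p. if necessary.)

Linear utility — the consumer picks whichever good has higher MU/price: 4/11 = 0.3636 vs 1/9 = 0.1111.
x_1 gives more utility per dollar, so spend all income on x_1: x_1* = m/p_1, x_2* = 0.
Numerically: x_1* = 3.6364, x_2* = 0.

x_1* = 3.6364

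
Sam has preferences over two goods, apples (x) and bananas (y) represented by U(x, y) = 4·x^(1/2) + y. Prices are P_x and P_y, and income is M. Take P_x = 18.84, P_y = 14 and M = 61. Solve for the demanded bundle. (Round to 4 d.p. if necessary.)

x* = 2.2088, y* = 1.3847

Solve: √x = 2·P_y/P_x, so x*(P_x,P_y) = (2·P_y/P_x)², and y* = (M − P_x·x*)/P_y.
Plugging in: x* = (2·14/18.84)² = 2.2088, y* = 1.3847.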